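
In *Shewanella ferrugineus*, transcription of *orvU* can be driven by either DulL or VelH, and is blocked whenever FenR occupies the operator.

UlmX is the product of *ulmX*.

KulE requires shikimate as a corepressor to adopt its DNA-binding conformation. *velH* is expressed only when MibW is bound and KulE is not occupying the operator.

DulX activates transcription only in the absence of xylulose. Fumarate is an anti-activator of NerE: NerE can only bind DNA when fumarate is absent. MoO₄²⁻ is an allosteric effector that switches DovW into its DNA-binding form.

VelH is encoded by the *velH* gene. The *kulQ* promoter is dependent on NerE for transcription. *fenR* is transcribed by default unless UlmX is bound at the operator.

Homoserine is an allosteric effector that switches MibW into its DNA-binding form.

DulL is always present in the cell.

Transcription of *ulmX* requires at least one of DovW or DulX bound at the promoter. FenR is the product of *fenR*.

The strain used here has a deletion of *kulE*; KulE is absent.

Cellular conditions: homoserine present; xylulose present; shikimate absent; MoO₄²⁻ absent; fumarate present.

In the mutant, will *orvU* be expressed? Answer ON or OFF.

OFF

DulL is produced constitutively and is active.
Homoserine is present, so MibW is active.
KulE is non-functional in this strain, so it has no effect.
No repressor is bound and MibW is active, so *velH* is transcribed.
So VelH is produced and active.
MoO₄²⁻ is absent, so DovW is inactive.
Xylulose is present, so DulX is inactive.
No activator is available at the *ulmX* promoter, so *ulmX* is not transcribed.
So UlmX is not produced.
With no repressor bound, *fenR* is transcribed.
So FenR is produced and active.
With repressor FenR bound, *orvU* is not transcribed.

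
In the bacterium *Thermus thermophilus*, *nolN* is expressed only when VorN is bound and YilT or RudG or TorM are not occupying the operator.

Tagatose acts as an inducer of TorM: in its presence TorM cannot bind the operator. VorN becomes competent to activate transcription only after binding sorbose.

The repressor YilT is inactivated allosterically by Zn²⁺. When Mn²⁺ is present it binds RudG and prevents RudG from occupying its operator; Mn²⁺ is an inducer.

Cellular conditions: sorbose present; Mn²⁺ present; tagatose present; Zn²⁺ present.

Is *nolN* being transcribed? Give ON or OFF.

Zn²⁺ is present, so YilT is inactive.
Mn²⁺ is present, so RudG is inactive.
Sorbose is present, so VorN is active.
Tagatose is present, so TorM is inactive.
No repressor is bound and VorN is active, so *nolN* is transcribed.

ON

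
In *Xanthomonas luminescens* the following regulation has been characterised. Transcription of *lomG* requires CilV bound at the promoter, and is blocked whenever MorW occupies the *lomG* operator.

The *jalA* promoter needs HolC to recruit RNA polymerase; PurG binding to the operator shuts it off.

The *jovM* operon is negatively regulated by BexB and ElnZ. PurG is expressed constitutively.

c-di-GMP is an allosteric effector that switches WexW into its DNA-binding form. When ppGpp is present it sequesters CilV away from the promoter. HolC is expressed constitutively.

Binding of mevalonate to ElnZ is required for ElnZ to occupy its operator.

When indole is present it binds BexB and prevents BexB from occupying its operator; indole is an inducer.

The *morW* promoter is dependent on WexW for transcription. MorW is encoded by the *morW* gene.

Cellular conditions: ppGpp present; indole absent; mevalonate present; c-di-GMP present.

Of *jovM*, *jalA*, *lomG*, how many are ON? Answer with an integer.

Indole is absent, so BexB is active.
Mevalonate is present, so ElnZ is active.
With repressor BexB bound, *jovM* is not transcribed.
→ *jovM* is OFF.
HolC is produced constitutively and is active.
PurG is produced constitutively and is active.
With repressor PurG bound, *jalA* is not transcribed.
→ *jalA* is OFF.
ppGpp is present, so CilV is inactive.
c-di-GMP is present, so WexW is active.
No repressor is bound and WexW is active, so *morW* is transcribed.
So MorW is produced and active.
With repressor MorW bound, *lomG* is not transcribed.
→ *lomG* is OFF.
0 of the 3 genes are transcribed.

0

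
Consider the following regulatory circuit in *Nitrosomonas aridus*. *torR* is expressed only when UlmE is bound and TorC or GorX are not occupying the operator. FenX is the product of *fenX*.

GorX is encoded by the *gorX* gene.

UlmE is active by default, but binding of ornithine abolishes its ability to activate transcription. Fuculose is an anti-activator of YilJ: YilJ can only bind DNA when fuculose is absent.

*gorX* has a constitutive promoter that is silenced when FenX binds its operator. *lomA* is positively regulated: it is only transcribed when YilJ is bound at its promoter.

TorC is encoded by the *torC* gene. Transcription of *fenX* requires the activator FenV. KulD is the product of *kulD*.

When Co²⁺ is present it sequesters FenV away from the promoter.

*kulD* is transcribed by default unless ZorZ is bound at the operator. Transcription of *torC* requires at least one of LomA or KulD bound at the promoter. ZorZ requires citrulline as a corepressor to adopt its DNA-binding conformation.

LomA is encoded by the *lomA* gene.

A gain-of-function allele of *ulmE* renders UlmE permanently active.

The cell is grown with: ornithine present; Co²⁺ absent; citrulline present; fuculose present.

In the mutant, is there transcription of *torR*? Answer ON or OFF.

ON

Fuculose is present, so YilJ is inactive.
Required activator YilJ is absent, so *lomA* is not transcribed.
So LomA is not produced.
Citrulline is present, so ZorZ is active.
With repressor ZorZ bound, *kulD* is not transcribed.
So KulD is not produced.
No activator is available at the *torC* promoter, so *torC* is not transcribed.
So TorC is not produced.
UlmE is constitutively active in this strain.
Co²⁺ is absent, so FenV is active.
No repressor is bound and FenV is active, so *fenX* is transcribed.
So FenX is produced and active.
With repressor FenX bound, *gorX* is not transcribed.
So GorX is not produced.
No repressor is bound and UlmE is active, so *torR* is transcribed.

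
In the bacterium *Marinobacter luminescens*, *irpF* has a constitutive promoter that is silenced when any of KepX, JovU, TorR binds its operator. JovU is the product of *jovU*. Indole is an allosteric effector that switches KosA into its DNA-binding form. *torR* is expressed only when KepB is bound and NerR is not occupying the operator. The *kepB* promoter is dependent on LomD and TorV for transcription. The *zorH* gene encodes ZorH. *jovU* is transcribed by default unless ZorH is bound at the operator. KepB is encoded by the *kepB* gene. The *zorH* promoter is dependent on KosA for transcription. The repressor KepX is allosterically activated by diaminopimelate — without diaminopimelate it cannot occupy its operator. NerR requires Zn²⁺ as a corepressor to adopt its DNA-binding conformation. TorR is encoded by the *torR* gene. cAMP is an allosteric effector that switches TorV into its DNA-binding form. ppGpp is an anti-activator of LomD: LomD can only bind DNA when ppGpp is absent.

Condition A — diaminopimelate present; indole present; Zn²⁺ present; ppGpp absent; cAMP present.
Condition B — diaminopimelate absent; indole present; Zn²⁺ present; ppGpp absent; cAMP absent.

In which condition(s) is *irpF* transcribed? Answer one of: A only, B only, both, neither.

B only

Condition A:
Diaminopimelate is present, so KepX is active.
Indole is present, so KosA is active.
No repressor is bound and KosA is active, so *zorH* is transcribed.
So ZorH is produced and active.
With repressor ZorH bound, *jovU* is not transcribed.
So JovU is not produced.
Zn²⁺ is present, so NerR is active.
ppGpp is absent, so LomD is active.
cAMP is present, so TorV is active.
No repressor is bound and LomD and TorV are active, so *kepB* is transcribed.
So KepB is produced and active.
With repressor NerR bound, *torR* is not transcribed.
So TorR is not produced.
With repressor KepX bound, *irpF* is not transcribed.
→ *irpF* is OFF in A.
Condition B:
Diaminopimelate is absent, so KepX is inactive.
Indole is present, so KosA is active.
No repressor is bound and KosA is active, so *zorH* is transcribed.
So ZorH is produced and active.
With repressor ZorH bound, *jovU* is not transcribed.
So JovU is not produced.
Zn²⁺ is present, so NerR is active.
ppGpp is absent, so LomD is active.
cAMP is absent, so TorV is inactive.
Required activator TorV is absent, so *kepB* is not transcribed.
So KepB is not produced.
With repressor NerR bound, *torR* is not transcribed.
So TorR is not produced.
With no repressor bound, *irpF* is transcribed.
→ *irpF* is ON in B.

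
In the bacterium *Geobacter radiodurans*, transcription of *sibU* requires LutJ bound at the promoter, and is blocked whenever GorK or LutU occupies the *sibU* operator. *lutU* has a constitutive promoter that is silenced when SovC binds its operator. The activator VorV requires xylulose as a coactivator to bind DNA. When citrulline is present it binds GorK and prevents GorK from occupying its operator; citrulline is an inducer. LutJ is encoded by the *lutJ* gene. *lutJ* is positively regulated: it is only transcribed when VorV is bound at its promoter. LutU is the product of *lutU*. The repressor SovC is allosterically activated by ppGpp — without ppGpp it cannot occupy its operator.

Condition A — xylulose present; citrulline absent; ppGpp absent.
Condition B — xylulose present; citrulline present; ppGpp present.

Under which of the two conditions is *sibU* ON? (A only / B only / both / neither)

Condition A:
Xylulose is present, so VorV is active.
No repressor is bound and VorV is active, so *lutJ* is transcribed.
So LutJ is produced and active.
Citrulline is absent, so GorK is active.
ppGpp is absent, so SovC is inactive.
With no repressor bound, *lutU* is transcribed.
So LutU is produced and active.
With repressor GorK bound, *sibU* is not transcribed.
→ *sibU* is OFF in A.
Condition B:
Xylulose is present, so VorV is active.
No repressor is bound and VorV is active, so *lutJ* is transcribed.
So LutJ is produced and active.
Citrulline is present, so GorK is inactive.
ppGpp is present, so SovC is active.
With repressor SovC bound, *lutU* is not transcribed.
So LutU is not produced.
No repressor is bound and LutJ is active, so *sibU* is transcribed.
→ *sibU* is ON in B.

B only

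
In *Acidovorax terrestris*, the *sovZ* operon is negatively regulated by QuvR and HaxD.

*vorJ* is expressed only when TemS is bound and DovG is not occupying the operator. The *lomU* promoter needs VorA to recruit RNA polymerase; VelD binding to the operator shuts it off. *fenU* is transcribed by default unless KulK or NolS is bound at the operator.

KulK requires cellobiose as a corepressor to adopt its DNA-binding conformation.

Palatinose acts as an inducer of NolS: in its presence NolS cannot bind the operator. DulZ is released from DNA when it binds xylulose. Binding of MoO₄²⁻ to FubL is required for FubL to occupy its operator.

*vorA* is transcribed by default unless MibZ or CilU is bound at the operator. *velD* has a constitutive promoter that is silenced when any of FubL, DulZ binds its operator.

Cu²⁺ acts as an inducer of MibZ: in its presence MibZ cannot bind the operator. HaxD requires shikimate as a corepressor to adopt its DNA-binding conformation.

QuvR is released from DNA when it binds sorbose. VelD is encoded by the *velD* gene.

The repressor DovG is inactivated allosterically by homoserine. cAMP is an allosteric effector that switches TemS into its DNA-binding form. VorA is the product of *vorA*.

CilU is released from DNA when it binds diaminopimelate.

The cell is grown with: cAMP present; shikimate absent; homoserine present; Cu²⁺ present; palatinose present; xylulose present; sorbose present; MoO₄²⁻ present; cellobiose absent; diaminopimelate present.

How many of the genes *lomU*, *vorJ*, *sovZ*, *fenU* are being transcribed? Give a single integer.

4

Cu²⁺ is present, so MibZ is inactive.
Diaminopimelate is present, so CilU is inactive.
With no repressor bound, *vorA* is transcribed.
So VorA is produced and active.
MoO₄²⁻ is present, so FubL is active.
Xylulose is present, so DulZ is inactive.
With repressor FubL bound, *velD* is not transcribed.
So VelD is not produced.
No repressor is bound and VorA is active, so *lomU* is transcribed.
→ *lomU* is ON.
Homoserine is present, so DovG is inactive.
cAMP is present, so TemS is active.
No repressor is bound and TemS is active, so *vorJ* is transcribed.
→ *vorJ* is ON.
Sorbose is present, so QuvR is inactive.
Shikimate is absent, so HaxD is inactive.
With no repressor bound, *sovZ* is transcribed.
→ *sovZ* is ON.
Cellobiose is absent, so KulK is inactive.
Palatinose is present, so NolS is inactive.
With no repressor bound, *fenU* is transcribed.
→ *fenU* is ON.
4 of the 4 genes are transcribed.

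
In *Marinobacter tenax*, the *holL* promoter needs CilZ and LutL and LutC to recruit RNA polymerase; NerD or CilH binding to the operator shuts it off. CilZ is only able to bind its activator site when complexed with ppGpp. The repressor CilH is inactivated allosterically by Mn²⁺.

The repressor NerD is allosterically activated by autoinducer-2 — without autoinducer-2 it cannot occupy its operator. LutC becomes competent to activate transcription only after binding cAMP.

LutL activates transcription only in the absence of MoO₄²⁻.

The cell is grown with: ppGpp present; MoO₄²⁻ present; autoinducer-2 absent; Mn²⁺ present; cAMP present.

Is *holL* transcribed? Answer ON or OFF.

Autoinducer-2 is absent, so NerD is inactive.
Mn²⁺ is present, so CilH is inactive.
ppGpp is present, so CilZ is active.
MoO₄²⁻ is present, so LutL is inactive.
cAMP is present, so LutC is active.
Required activator LutL is absent, so *holL* is not transcribed.

OFF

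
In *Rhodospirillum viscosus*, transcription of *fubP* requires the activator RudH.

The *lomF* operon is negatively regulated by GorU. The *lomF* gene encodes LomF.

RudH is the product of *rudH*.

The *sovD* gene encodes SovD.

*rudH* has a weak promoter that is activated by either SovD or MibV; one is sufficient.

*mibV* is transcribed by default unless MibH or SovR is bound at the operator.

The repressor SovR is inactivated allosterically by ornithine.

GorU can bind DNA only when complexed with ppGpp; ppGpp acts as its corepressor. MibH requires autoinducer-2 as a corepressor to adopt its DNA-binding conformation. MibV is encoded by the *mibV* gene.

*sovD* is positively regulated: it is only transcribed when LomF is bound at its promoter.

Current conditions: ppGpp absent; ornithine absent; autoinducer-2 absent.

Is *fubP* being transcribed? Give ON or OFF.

ppGpp is absent, so GorU is inactive.
With no repressor bound, *lomF* is transcribed.
So LomF is produced and active.
No repressor is bound and LomF is active, so *sovD* is transcribed.
So SovD is produced and active.
Autoinducer-2 is absent, so MibH is inactive.
Ornithine is absent, so SovR is active.
With repressor SovR bound, *mibV* is not transcribed.
So MibV is not produced.
Activator SovD is present, so *rudH* is transcribed.
So RudH is produced and active.
No repressor is bound and RudH is active, so *fubP* is transcribed.

ON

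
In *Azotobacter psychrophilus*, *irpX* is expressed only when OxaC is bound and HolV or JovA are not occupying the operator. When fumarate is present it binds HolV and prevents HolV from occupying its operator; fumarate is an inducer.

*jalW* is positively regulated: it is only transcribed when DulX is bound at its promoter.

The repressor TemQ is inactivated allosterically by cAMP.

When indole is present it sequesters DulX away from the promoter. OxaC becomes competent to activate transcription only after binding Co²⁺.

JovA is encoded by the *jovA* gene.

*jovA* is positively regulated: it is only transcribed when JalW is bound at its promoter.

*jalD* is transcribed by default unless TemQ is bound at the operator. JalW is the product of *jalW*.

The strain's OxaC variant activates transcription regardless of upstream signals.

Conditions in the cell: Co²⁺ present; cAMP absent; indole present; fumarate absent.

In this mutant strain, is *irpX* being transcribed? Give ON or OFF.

OxaC is constitutively active in this strain.
Fumarate is absent, so HolV is active.
Indole is present, so DulX is inactive.
Required activator DulX is absent, so *jalW* is not transcribed.
So JalW is not produced.
Required activator JalW is absent, so *jovA* is not transcribed.
So JovA is not produced.
With repressor HolV bound, *irpX* is not transcribed.

OFF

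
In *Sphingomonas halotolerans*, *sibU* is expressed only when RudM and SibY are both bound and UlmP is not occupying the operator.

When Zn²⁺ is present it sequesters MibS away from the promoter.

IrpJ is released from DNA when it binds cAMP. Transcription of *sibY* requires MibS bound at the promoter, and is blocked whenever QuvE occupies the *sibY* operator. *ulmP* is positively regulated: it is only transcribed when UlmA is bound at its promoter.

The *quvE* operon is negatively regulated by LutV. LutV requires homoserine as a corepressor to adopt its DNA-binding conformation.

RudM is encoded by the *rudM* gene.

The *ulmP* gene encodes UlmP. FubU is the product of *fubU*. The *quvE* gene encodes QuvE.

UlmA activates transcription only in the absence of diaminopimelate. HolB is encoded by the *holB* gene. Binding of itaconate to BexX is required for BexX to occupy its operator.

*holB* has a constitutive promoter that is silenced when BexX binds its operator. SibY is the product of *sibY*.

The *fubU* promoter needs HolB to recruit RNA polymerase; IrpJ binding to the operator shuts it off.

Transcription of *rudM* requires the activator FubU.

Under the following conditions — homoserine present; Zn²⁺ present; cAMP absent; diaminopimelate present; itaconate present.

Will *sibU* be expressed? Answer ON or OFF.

Itaconate is present, so BexX is active.
With repressor BexX bound, *holB* is not transcribed.
So HolB is not produced.
cAMP is absent, so IrpJ is active.
With repressor IrpJ bound, *fubU* is not transcribed.
So FubU is not produced.
Required activator FubU is absent, so *rudM* is not transcribed.
So RudM is not produced.
Homoserine is present, so LutV is active.
With repressor LutV bound, *quvE* is not transcribed.
So QuvE is not produced.
Zn²⁺ is present, so MibS is inactive.
Required activator MibS is absent, so *sibY* is not transcribed.
So SibY is not produced.
Diaminopimelate is present, so UlmA is inactive.
Required activator UlmA is absent, so *ulmP* is not transcribed.
So UlmP is not produced.
Required activator RudM is absent, so *sibU* is not transcribed.

OFF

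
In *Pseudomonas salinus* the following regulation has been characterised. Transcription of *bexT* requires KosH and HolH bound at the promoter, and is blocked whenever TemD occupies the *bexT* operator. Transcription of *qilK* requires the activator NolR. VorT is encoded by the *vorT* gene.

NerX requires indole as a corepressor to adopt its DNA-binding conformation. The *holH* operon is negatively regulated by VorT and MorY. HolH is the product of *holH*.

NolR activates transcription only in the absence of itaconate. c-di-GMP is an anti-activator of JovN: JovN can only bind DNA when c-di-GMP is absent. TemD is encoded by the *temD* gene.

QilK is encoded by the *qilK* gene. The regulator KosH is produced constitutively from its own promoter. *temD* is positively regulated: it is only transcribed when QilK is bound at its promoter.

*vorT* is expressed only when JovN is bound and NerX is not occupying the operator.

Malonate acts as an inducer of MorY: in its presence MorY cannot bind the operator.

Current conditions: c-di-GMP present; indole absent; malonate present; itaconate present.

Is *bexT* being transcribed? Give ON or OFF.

KosH is produced constitutively and is active.
Indole is absent, so NerX is inactive.
c-di-GMP is present, so JovN is inactive.
Required activator JovN is absent, so *vorT* is not transcribed.
So VorT is not produced.
Malonate is present, so MorY is inactive.
With no repressor bound, *holH* is transcribed.
So HolH is produced and active.
Itaconate is present, so NolR is inactive.
Required activator NolR is absent, so *qilK* is not transcribed.
So QilK is not produced.
Required activator QilK is absent, so *temD* is not transcribed.
So TemD is not produced.
No repressor is bound and KosH and HolH are active, so *bexT* is transcribed.

ON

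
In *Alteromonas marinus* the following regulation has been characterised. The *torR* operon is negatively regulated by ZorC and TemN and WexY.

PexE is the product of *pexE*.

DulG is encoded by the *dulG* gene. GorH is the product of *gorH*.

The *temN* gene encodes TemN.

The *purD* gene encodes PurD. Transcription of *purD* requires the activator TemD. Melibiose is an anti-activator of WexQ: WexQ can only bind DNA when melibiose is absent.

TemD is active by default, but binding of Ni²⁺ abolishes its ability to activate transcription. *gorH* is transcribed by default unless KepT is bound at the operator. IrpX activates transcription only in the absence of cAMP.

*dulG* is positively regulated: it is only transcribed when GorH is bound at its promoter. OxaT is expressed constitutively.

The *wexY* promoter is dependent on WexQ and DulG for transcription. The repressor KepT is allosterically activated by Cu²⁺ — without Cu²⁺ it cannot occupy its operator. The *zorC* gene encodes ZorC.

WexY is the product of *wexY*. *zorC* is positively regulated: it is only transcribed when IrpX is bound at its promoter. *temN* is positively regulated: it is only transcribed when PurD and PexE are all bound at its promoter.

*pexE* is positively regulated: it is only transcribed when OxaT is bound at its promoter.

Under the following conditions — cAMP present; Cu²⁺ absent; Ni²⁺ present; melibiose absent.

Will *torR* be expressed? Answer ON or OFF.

OFF

cAMP is present, so IrpX is inactive.
Required activator IrpX is absent, so *zorC* is not transcribed.
So ZorC is not produced.
Ni²⁺ is present, so TemD is inactive.
Required activator TemD is absent, so *purD* is not transcribed.
So PurD is not produced.
OxaT is produced constitutively and is active.
No repressor is bound and OxaT is active, so *pexE* is transcribed.
So PexE is produced and active.
Required activator PurD is absent, so *temN* is not transcribed.
So TemN is not produced.
Melibiose is absent, so WexQ is active.
Cu²⁺ is absent, so KepT is inactive.
With no repressor bound, *gorH* is transcribed.
So GorH is produced and active.
No repressor is bound and GorH is active, so *dulG* is transcribed.
So DulG is produced and active.
No repressor is bound and WexQ and DulG are active, so *wexY* is transcribed.
So WexY is produced and active.
With repressor WexY bound, *torR* is not transcribed.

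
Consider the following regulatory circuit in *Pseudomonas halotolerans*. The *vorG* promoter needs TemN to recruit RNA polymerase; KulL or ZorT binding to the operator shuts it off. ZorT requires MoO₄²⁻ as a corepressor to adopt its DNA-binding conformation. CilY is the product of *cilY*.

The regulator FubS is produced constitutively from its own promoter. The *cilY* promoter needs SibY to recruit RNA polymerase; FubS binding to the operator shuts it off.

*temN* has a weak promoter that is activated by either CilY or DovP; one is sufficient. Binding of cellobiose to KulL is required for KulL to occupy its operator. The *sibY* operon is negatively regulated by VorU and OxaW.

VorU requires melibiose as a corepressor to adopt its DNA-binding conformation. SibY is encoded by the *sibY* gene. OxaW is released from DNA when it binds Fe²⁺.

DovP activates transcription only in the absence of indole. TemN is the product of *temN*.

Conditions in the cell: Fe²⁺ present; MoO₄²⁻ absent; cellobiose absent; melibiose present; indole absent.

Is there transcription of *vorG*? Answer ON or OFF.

ON

Cellobiose is absent, so KulL is inactive.
MoO₄²⁻ is absent, so ZorT is inactive.
FubS is produced constitutively and is active.
Melibiose is present, so VorU is active.
Fe²⁺ is present, so OxaW is inactive.
With repressor VorU bound, *sibY* is not transcribed.
So SibY is not produced.
With repressor FubS bound, *cilY* is not transcribed.
So CilY is not produced.
Indole is absent, so DovP is active.
Activator DovP is present, so *temN* is transcribed.
So TemN is produced and active.
No repressor is bound and TemN is active, so *vorG* is transcribed.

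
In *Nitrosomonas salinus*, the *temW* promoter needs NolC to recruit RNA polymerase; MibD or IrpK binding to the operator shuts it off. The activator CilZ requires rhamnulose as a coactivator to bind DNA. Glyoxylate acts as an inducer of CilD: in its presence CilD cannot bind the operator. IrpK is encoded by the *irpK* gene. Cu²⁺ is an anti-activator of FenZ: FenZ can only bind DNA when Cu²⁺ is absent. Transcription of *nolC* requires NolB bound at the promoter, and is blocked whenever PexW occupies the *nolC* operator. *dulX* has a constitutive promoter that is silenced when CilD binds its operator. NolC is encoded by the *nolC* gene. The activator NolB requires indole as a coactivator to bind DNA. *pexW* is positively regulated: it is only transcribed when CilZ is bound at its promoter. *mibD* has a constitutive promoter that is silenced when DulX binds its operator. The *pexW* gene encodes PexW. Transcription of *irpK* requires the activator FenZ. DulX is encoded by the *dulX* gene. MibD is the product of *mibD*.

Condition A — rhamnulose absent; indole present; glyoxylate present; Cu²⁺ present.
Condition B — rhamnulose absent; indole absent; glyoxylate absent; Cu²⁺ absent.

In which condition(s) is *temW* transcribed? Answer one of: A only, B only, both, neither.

A only

Condition A:
Rhamnulose is absent, so CilZ is inactive.
Required activator CilZ is absent, so *pexW* is not transcribed.
So PexW is not produced.
Indole is present, so NolB is active.
No repressor is bound and NolB is active, so *nolC* is transcribed.
So NolC is produced and active.
Glyoxylate is present, so CilD is inactive.
With no repressor bound, *dulX* is transcribed.
So DulX is produced and active.
With repressor DulX bound, *mibD* is not transcribed.
So MibD is not produced.
Cu²⁺ is present, so FenZ is inactive.
Required activator FenZ is absent, so *irpK* is not transcribed.
So IrpK is not produced.
No repressor is bound and NolC is active, so *temW* is transcribed.
→ *temW* is ON in A.
Condition B:
Rhamnulose is absent, so CilZ is inactive.
Required activator CilZ is absent, so *pexW* is not transcribed.
So PexW is not produced.
Indole is absent, so NolB is inactive.
Required activator NolB is absent, so *nolC* is not transcribed.
So NolC is not produced.
Glyoxylate is absent, so CilD is active.
With repressor CilD bound, *dulX* is not transcribed.
So DulX is not produced.
With no repressor bound, *mibD* is transcribed.
So MibD is produced and active.
Cu²⁺ is absent, so FenZ is active.
No repressor is bound and FenZ is active, so *irpK* is transcribed.
So IrpK is produced and active.
With repressor MibD bound, *temW* is not transcribed.
→ *temW* is OFF in B.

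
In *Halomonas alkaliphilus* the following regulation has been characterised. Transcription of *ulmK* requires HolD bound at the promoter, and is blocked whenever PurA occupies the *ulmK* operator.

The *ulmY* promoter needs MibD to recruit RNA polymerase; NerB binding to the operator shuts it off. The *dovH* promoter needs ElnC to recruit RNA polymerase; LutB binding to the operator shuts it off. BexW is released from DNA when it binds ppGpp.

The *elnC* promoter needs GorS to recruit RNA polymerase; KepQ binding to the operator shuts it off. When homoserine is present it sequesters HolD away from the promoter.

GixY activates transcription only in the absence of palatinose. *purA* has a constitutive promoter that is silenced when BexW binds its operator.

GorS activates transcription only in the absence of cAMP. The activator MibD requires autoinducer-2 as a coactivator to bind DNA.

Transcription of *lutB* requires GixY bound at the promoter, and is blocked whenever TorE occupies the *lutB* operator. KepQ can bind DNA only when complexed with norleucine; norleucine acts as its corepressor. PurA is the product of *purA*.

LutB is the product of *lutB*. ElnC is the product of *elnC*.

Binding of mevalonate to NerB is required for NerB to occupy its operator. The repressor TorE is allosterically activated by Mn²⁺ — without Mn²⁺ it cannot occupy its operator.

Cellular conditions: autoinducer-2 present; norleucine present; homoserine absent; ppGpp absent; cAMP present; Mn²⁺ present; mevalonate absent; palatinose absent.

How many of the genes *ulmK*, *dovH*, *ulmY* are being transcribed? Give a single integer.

2

Homoserine is absent, so HolD is active.
ppGpp is absent, so BexW is active.
With repressor BexW bound, *purA* is not transcribed.
So PurA is not produced.
No repressor is bound and HolD is active, so *ulmK* is transcribed.
→ *ulmK* is ON.
Mn²⁺ is present, so TorE is active.
Palatinose is absent, so GixY is active.
With repressor TorE bound, *lutB* is not transcribed.
So LutB is not produced.
cAMP is present, so GorS is inactive.
Norleucine is present, so KepQ is active.
With repressor KepQ bound, *elnC* is not transcribed.
So ElnC is not produced.
Required activator ElnC is absent, so *dovH* is not transcribed.
→ *dovH* is OFF.
Autoinducer-2 is present, so MibD is active.
Mevalonate is absent, so NerB is inactive.
No repressor is bound and MibD is active, so *ulmY* is transcribed.
→ *ulmY* is ON.
2 of the 3 genes are transcribed.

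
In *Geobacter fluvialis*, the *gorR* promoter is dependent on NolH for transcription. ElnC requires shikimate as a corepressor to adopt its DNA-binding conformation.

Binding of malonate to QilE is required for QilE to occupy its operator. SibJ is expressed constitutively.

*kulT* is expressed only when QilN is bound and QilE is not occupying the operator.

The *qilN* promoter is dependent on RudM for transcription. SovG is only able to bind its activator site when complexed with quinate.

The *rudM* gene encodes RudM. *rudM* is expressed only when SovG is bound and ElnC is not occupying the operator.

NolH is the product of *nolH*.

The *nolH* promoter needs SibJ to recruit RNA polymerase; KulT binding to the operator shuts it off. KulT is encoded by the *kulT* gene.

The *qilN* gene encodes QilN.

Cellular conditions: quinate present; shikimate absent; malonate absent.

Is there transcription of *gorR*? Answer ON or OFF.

Shikimate is absent, so ElnC is inactive.
Quinate is present, so SovG is active.
No repressor is bound and SovG is active, so *rudM* is transcribed.
So RudM is produced and active.
No repressor is bound and RudM is active, so *qilN* is transcribed.
So QilN is produced and active.
Malonate is absent, so QilE is inactive.
No repressor is bound and QilN is active, so *kulT* is transcribed.
So KulT is produced and active.
SibJ is produced constitutively and is active.
With repressor KulT bound, *nolH* is not transcribed.
So NolH is not produced.
Required activator NolH is absent, so *gorR* is not transcribed.

OFF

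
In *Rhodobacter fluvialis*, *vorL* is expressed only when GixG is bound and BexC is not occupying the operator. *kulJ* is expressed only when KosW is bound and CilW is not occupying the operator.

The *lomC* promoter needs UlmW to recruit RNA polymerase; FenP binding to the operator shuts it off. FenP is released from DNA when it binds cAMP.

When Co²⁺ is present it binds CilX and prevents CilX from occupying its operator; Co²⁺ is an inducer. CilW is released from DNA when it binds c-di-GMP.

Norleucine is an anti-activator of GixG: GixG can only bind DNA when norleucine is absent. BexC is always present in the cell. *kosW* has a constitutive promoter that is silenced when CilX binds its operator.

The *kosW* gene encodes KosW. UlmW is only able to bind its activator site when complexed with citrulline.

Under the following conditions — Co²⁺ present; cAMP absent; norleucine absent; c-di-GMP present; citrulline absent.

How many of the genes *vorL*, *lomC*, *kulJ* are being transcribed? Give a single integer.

BexC is produced constitutively and is active.
Norleucine is absent, so GixG is active.
With repressor BexC bound, *vorL* is not transcribed.
→ *vorL* is OFF.
Citrulline is absent, so UlmW is inactive.
cAMP is absent, so FenP is active.
With repressor FenP bound, *lomC* is not transcribed.
→ *lomC* is OFF.
Co²⁺ is present, so CilX is inactive.
With no repressor bound, *kosW* is transcribed.
So KosW is produced and active.
c-di-GMP is present, so CilW is inactive.
No repressor is bound and KosW is active, so *kulJ* is transcribed.
→ *kulJ* is ON.
1 of the 3 genes is transcribed.

1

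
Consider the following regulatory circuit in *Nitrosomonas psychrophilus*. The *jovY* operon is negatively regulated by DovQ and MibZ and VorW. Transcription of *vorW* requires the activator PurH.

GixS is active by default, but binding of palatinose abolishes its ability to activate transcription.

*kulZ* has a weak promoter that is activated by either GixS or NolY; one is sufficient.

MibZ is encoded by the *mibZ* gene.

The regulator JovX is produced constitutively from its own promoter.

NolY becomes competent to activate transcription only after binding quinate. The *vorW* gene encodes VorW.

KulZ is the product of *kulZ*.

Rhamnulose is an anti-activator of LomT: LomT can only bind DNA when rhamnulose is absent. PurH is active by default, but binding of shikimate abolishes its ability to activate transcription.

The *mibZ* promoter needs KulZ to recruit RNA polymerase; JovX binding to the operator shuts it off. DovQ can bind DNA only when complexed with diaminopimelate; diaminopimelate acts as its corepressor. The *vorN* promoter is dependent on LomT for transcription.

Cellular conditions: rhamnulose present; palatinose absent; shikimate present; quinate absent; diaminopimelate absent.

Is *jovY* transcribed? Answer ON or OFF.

Diaminopimelate is absent, so DovQ is inactive.
Palatinose is absent, so GixS is active.
Quinate is absent, so NolY is inactive.
Activator GixS is present, so *kulZ* is transcribed.
So KulZ is produced and active.
JovX is produced constitutively and is active.
With repressor JovX bound, *mibZ* is not transcribed.
So MibZ is not produced.
Shikimate is present, so PurH is inactive.
Required activator PurH is absent, so *vorW* is not transcribed.
So VorW is not produced.
With no repressor bound, *jovY* is transcribed.

ON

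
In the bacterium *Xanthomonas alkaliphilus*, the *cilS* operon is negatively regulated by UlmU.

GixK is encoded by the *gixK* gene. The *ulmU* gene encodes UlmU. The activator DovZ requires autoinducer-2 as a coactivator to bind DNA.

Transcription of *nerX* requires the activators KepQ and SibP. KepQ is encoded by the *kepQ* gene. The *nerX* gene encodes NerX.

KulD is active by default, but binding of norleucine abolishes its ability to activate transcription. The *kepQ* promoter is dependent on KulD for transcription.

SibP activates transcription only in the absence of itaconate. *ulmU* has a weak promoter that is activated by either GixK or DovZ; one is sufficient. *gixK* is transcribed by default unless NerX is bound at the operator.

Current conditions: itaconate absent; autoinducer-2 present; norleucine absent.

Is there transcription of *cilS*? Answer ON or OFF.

OFF

Norleucine is absent, so KulD is active.
No repressor is bound and KulD is active, so *kepQ* is transcribed.
So KepQ is produced and active.
Itaconate is absent, so SibP is active.
No repressor is bound and KepQ and SibP are active, so *nerX* is transcribed.
So NerX is produced and active.
With repressor NerX bound, *gixK* is not transcribed.
So GixK is not produced.
Autoinducer-2 is present, so DovZ is active.
Activator DovZ is present, so *ulmU* is transcribed.
So UlmU is produced and active.
With repressor UlmU bound, *cilS* is not transcribed.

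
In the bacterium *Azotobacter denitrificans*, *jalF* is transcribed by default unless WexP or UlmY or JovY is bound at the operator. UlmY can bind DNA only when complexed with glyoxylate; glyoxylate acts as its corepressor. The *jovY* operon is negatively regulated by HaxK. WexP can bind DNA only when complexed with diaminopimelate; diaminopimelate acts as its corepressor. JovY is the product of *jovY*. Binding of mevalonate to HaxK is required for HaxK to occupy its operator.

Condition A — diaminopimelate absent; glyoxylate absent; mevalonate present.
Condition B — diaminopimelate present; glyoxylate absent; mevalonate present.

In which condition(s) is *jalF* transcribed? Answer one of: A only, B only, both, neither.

Condition A:
Diaminopimelate is absent, so WexP is inactive.
Glyoxylate is absent, so UlmY is inactive.
Mevalonate is present, so HaxK is active.
With repressor HaxK bound, *jovY* is not transcribed.
So JovY is not produced.
With no repressor bound, *jalF* is transcribed.
→ *jalF* is ON in A.
Condition B:
Diaminopimelate is present, so WexP is active.
Glyoxylate is absent, so UlmY is inactive.
Mevalonate is present, so HaxK is active.
With repressor HaxK bound, *jovY* is not transcribed.
So JovY is not produced.
With repressor WexP bound, *jalF* is not transcribed.
→ *jalF* is OFF in B.

A only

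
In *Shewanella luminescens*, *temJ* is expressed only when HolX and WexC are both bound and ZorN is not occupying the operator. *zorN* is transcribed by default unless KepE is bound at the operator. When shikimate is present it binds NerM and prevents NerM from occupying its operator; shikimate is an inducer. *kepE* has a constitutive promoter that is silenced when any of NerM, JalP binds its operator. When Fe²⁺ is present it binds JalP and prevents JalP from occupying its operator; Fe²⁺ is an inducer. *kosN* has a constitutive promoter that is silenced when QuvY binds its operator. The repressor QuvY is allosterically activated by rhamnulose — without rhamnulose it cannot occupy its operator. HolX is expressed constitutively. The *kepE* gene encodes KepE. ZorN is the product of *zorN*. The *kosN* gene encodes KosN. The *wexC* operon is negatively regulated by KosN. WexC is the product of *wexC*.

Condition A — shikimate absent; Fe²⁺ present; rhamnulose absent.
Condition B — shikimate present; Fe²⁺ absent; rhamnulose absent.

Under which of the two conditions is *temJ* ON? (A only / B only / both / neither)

Condition A:
HolX is produced constitutively and is active.
Shikimate is absent, so NerM is active.
Fe²⁺ is present, so JalP is inactive.
With repressor NerM bound, *kepE* is not transcribed.
So KepE is not produced.
With no repressor bound, *zorN* is transcribed.
So ZorN is produced and active.
Rhamnulose is absent, so QuvY is inactive.
With no repressor bound, *kosN* is transcribed.
So KosN is produced and active.
With repressor KosN bound, *wexC* is not transcribed.
So WexC is not produced.
With repressor ZorN bound, *temJ* is not transcribed.
→ *temJ* is OFF in A.
Condition B:
HolX is produced constitutively and is active.
Shikimate is present, so NerM is inactive.
Fe²⁺ is absent, so JalP is active.
With repressor JalP bound, *kepE* is not transcribed.
So KepE is not produced.
With no repressor bound, *zorN* is transcribed.
So ZorN is produced and active.
Rhamnulose is absent, so QuvY is inactive.
With no repressor bound, *kosN* is transcribed.
So KosN is produced and active.
With repressor KosN bound, *wexC* is not transcribed.
So WexC is not produced.
With repressor ZorN bound, *temJ* is not transcribed.
→ *temJ* is OFF in B.

neither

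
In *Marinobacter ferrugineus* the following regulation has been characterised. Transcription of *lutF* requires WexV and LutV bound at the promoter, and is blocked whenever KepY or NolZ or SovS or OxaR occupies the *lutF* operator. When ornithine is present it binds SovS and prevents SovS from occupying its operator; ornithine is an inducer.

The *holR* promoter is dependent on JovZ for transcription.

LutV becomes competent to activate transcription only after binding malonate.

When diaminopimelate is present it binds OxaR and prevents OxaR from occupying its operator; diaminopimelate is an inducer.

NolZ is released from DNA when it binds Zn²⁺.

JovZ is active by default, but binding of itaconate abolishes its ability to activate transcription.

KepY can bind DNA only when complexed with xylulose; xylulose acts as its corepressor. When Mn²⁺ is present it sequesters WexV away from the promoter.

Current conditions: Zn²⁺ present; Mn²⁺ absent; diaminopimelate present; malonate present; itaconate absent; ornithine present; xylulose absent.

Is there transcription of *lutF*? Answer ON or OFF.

Xylulose is absent, so KepY is inactive.
Zn²⁺ is present, so NolZ is inactive.
Mn²⁺ is absent, so WexV is active.
Ornithine is present, so SovS is inactive.
Malonate is present, so LutV is active.
Diaminopimelate is present, so OxaR is inactive.
No repressor is bound and WexV and LutV are active, so *lutF* is transcribed.

ON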